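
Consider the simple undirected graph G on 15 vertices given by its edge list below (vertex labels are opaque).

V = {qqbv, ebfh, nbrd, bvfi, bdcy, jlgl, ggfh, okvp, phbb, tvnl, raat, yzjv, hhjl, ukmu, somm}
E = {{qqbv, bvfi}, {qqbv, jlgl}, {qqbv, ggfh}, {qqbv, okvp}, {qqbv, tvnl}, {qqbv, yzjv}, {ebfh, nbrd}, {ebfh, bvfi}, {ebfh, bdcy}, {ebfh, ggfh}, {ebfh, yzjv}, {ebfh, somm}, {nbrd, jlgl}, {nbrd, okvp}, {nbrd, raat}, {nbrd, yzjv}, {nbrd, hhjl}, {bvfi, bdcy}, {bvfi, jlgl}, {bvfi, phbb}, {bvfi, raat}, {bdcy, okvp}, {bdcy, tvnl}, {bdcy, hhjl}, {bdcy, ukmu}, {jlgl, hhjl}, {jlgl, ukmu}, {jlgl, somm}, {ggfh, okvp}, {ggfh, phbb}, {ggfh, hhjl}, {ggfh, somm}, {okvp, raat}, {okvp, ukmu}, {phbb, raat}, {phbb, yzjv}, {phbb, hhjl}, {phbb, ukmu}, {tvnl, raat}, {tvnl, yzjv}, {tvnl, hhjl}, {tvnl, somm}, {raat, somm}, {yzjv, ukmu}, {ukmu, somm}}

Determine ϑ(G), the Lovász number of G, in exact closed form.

Vertex bdcy has 6 neighbors: ebfh, bvfi, okvp, tvnl, hhjl, ukmu.
N(tvnl) = {qqbv, bdcy, raat, yzjv, hhjl, somm}, |N(tvnl)| = 6.
N(phbb) = {bvfi, ggfh, raat, yzjv, hhjl, ukmu}, |N(phbb)| = 6.
deg(somm) = 6; N(somm) = {ebfh, jlgl, ggfh, tvnl, raat, ukmu}.
6-regular, N=15; this is K(6,2), the Kneser graph.
Distinct eigenvalues (to 5 d.p.): [6.0, 1.0, -3.0].
Lovász (edge-transitive): ϑ = −15·(-3)/((6)−(-3)) = 5.
≈ 5.000000000 (to 9 d.p.).

5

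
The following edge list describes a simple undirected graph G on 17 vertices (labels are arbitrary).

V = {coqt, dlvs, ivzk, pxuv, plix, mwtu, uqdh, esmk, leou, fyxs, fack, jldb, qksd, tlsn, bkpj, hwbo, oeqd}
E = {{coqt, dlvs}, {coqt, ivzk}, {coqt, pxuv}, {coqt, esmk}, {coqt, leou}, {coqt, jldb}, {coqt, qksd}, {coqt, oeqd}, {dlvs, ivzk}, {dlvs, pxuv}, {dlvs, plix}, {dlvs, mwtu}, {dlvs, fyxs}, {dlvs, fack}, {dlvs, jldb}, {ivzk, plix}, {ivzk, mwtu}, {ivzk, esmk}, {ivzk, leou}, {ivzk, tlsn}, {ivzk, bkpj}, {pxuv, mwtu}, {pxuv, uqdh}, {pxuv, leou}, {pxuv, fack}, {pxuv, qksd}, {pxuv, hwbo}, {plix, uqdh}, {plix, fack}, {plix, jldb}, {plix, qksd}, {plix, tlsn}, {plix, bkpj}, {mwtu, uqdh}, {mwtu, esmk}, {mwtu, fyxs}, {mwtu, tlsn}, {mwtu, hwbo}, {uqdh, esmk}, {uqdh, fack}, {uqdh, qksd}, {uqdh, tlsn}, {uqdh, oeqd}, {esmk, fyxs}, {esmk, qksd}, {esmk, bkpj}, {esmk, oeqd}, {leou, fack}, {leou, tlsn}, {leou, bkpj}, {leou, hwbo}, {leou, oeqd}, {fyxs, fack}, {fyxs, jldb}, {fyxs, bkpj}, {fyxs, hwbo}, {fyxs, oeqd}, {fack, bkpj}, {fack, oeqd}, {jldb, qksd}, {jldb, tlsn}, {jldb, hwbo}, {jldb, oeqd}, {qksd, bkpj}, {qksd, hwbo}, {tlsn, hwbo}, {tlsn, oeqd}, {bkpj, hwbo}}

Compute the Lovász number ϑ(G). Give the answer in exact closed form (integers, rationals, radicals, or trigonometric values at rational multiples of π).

sqrt(17)

Vertex fyxs has 8 neighbors: dlvs, mwtu, esmk, fack, jldb, bkpj, hwbo, oeqd.
Vertex hwbo has 8 neighbors: pxuv, mwtu, leou, fyxs, jldb, qksd, tlsn, bkpj.
Vertex pxuv has 8 neighbors: coqt, dlvs, mwtu, uqdh, leou, fack, qksd, hwbo.
N(mwtu) = {dlvs, ivzk, pxuv, uqdh, esmk, fyxs, tlsn, hwbo}, |N(mwtu)| = 8.
G on 17 vertices is 8-regular; strongly regular (17,8,3,4).
The 3 distinct eigenvalues: [8.0, 1.562, -2.562].
ϑ = −N·λ_min/(λ_max−λ_min) = −17·(-sqrt(17)/2 - 1/2)/(8−(-sqrt(17)/2 - 1/2)) = sqrt(17).
≈ 4.123105626 (to 9 d.p.).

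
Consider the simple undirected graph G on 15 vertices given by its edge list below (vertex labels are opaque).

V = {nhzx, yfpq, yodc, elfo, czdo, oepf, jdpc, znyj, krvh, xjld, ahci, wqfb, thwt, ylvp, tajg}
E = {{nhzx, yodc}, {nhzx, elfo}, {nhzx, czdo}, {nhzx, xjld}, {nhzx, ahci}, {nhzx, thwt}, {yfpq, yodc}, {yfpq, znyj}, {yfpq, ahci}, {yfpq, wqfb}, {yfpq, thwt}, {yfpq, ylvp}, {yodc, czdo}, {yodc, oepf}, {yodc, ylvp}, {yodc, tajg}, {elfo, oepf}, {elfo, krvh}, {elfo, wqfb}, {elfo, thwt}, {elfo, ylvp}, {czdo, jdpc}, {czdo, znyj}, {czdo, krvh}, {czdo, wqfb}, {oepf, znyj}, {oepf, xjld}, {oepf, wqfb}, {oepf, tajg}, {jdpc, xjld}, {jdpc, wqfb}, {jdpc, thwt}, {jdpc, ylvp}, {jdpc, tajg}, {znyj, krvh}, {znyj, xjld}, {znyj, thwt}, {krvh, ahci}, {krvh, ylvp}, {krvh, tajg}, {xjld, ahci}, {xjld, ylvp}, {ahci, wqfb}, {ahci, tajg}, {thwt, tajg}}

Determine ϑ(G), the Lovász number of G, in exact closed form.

5

Vertex elfo has 6 neighbors: nhzx, oepf, krvh, wqfb, thwt, ylvp.
Vertex thwt has 6 neighbors: nhzx, yfpq, elfo, jdpc, znyj, tajg.
deg(oepf) = 6; N(oepf) = {yodc, elfo, znyj, xjld, wqfb, tajg}.
deg(znyj) = 6; N(znyj) = {yfpq, czdo, oepf, krvh, xjld, thwt}.
Every vertex has degree 6 (N=15); Kneser K(6,2) on C(6,2)=15 vertices.
Distinct eigenvalues (to 4 d.p.): [6.0, 1.0, -3.0].
With N=15: ϑ(G) = 15·(-1*(-3))/(6−(-3)) = 5.
≈ 5.000000000 (to 9 d.p.).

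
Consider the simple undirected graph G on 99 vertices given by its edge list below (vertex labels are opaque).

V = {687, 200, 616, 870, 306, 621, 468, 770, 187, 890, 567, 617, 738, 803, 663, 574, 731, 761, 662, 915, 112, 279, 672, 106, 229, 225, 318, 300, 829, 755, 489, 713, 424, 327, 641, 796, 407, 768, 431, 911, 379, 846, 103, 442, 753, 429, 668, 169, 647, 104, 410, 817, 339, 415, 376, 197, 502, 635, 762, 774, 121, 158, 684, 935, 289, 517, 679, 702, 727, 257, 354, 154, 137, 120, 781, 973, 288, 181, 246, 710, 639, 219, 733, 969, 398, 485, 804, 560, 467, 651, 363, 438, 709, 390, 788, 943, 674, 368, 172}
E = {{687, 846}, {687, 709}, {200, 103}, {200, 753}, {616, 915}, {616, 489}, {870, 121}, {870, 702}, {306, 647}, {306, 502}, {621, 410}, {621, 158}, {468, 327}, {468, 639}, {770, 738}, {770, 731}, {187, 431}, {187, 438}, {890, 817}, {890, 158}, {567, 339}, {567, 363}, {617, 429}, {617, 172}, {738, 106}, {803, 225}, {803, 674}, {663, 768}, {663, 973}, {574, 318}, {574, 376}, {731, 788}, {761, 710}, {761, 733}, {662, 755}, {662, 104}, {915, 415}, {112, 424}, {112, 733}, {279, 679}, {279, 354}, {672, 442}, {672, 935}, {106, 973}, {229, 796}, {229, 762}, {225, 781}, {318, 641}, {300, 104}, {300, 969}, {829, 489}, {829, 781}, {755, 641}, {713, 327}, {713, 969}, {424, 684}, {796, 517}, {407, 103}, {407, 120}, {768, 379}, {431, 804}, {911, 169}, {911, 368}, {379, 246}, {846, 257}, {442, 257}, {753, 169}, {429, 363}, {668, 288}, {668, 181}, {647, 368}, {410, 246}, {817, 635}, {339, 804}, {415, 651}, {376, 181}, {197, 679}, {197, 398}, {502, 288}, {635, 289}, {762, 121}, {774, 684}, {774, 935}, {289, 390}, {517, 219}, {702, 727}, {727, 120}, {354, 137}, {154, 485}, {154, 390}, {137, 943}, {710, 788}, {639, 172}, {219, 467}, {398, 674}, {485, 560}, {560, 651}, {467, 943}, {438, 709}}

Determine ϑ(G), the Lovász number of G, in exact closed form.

99*cos(pi/99)/(cos(pi/99) + 1)

Vertex 687 has 2 neighbors: 846, 709.
Vertex 485 has 2 neighbors: 154, 560.
Vertex 172 has 2 neighbors: 617, 639.
deg(639) = 2; N(639) = {468, 172}.
99-vertex 2-regular graph: this is C_{99}, the 99-cycle.
The 50 distinct eigenvalues: [2.0, 1.995973, 1.98391, 1.963857, 1.935897, 1.900142, 1.856736, 1.805853, 1.747699, 1.682507, 1.610541, 1.532089, 1.447468, 1.357019, 1.261105, 1.160114, 1.054451, 0.944542, 0.83083, 0.713772, 0.593841, 0.471518, 0.347296, 0.221676, 0.095164, -0.031732, -0.1585, -0.28463, -0.409613, -0.532948, -0.654136, -0.77269, -0.888133, -1.0, -1.10784, -1.211219, -1.309721, -1.40295, -1.490529, -1.572106, -1.647353, -1.715967, -1.777671, -1.832217, -1.879385, -1.918986, -1.95086, -1.974878, -1.990944, -1.998993].
Lovász: ϑ = −99(-2*cos(pi/99))/(2+-(-1)*2*cos(pi/99)) = 99*cos(pi/99)/(cos(pi/99) + 1).
Numerically 49.487536287.
49 ≤ 99*cos(pi/99)/(cos(pi/99) + 1) ≤ 50: both strict.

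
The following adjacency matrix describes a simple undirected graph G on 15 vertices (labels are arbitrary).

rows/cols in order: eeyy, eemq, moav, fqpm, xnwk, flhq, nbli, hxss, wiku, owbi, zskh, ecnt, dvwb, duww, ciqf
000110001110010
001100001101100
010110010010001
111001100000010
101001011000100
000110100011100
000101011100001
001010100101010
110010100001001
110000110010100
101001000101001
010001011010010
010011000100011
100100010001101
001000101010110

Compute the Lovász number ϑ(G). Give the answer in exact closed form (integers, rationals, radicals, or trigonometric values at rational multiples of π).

5

deg(owbi) = 6; N(owbi) = {eeyy, eemq, nbli, hxss, zskh, dvwb}.
N(moav) = {eemq, fqpm, xnwk, hxss, zskh, ciqf}, |N(moav)| = 6.
deg(ciqf) = 6; N(ciqf) = {moav, nbli, wiku, zskh, dvwb, duww}.
Vertex zskh has 6 neighbors: eeyy, moav, flhq, owbi, ecnt, ciqf.
G on 15 vertices is 6-regular; Kneser-type, 2-subsets of [6].
The 3 distinct eigenvalues: [6.0, 1.0, -3.0].
ϑ = −N·λ_min/(λ_max−λ_min) = −15·(-3)/(6−(-3)) = 5.
ϑ(G) ≈ 5.00000000.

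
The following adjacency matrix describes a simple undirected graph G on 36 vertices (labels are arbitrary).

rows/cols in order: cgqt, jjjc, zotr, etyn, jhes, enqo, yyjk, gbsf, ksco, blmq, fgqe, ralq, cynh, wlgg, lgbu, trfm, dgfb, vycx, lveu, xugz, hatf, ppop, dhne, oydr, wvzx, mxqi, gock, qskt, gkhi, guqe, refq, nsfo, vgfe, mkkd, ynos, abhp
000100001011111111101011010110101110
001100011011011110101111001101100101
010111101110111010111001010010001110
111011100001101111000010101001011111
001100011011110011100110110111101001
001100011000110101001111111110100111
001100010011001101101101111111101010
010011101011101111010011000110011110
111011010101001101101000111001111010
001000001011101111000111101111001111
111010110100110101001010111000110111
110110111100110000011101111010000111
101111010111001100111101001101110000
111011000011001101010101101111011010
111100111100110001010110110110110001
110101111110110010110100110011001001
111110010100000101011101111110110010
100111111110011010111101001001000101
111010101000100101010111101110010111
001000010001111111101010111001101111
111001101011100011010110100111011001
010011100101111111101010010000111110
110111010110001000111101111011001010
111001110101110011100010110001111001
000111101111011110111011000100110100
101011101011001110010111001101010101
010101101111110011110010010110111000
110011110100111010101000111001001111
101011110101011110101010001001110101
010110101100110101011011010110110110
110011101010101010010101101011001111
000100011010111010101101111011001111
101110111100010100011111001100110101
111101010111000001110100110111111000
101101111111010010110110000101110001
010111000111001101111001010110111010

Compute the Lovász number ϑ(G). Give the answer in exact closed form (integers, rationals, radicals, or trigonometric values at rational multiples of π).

8

deg(jjjc) = 21; N(jjjc) = {zotr, etyn, gbsf, ksco, fgqe, ralq, wlgg, lgbu, trfm, dgfb, lveu, hatf, ppop, dhne, oydr, gock, qskt, guqe, refq, mkkd, abhp}.
N(fgqe) = {cgqt, jjjc, zotr, jhes, yyjk, gbsf, blmq, cynh, wlgg, trfm, vycx, hatf, dhne, wvzx, mxqi, gock, refq, nsfo, mkkd, ynos, abhp}, |N(fgqe)| = 21.
N(trfm) = {cgqt, jjjc, etyn, enqo, yyjk, gbsf, ksco, blmq, fgqe, cynh, wlgg, dgfb, lveu, xugz, ppop, wvzx, mxqi, gkhi, guqe, vgfe, abhp}, |N(trfm)| = 21.
N(ppop) = {jjjc, jhes, enqo, yyjk, blmq, ralq, cynh, wlgg, lgbu, trfm, dgfb, vycx, lveu, hatf, dhne, mxqi, refq, nsfo, vgfe, mkkd, ynos}, |N(ppop)| = 21.
deg(v) = 21 for all v (|V|=36); this is K(9,2), the Kneser graph.
Distinct eigenvalues (to 6 d.p.): [21.0, 1.0, -6.0].
Lovász: ϑ = −36(-6)/(21+-1*(-6)) = 8.
= 8.0000000… (decimal).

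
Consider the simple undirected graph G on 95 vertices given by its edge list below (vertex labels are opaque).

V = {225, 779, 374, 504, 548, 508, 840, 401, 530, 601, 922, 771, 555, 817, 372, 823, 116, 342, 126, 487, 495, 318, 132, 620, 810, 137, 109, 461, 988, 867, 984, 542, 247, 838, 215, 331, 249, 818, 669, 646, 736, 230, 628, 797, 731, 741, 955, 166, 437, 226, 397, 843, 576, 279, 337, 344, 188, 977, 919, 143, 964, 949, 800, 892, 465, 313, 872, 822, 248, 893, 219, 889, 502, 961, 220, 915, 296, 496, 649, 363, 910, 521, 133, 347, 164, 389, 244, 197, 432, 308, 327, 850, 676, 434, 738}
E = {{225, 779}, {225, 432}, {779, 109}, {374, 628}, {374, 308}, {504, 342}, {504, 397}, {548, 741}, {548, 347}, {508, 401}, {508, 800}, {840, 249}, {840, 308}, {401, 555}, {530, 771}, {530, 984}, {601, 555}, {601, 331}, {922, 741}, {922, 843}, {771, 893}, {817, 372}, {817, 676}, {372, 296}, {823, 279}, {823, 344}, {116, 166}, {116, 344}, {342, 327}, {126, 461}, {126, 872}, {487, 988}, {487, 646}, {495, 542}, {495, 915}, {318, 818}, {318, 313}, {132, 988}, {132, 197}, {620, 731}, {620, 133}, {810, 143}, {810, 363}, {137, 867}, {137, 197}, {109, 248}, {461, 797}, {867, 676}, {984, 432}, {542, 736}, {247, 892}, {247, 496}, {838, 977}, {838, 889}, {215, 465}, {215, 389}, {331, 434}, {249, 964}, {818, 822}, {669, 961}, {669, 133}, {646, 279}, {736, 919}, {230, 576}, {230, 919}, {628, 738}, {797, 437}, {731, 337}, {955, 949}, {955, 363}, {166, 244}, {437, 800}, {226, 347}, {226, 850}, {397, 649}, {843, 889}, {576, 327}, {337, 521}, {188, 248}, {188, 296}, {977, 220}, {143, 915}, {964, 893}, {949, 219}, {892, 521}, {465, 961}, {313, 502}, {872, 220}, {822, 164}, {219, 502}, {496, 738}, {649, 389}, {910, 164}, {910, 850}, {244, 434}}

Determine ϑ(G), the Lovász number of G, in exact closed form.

95*cos(pi/95)/(cos(pi/95) + 1)

deg(892) = 2; N(892) = {247, 521}.
Vertex 502 has 2 neighbors: 313, 219.
deg(318) = 2; N(318) = {818, 313}.
deg(225) = 2; N(225) = {779, 432}.
Every vertex has degree 2 (N=95); this is C_{95}, the 95-cycle.
spec(A) ≈ [2.0, 1.9956, 1.9825, 1.9608, 1.9304, 1.8916, 1.8446, 1.7895, 1.7265, 1.656, 1.5783, 1.4936, 1.4025, 1.3052, 1.2022, 1.0939, 0.9808, 0.8635, 0.7424, 0.618, 0.491, 0.3618, 0.231, 0.0992, -0.0331, -0.1652, -0.2965, -0.4266, -0.5548, -0.6806, -0.8034, -0.9227, -1.0379, -1.1487, -1.2544, -1.3546, -1.4489, -1.5368, -1.618, -1.6922, -1.7589, -1.818, -1.8691, -1.9121, -1.9467, -1.9727, -1.9902, -1.9989] (distinct, 4 d.p.).
Lovász (edge-transitive): ϑ = −95·(-2*cos(pi/95))/((2)−(-2*cos(pi/95))) = 95*cos(pi/95)/(cos(pi/95) + 1).
ϑ(G) ≈ 47.48701.
α=47, χ(Ḡ)=48; ϑ=95*cos(pi/95)/(cos(pi/95) + 1) lies between (both strict).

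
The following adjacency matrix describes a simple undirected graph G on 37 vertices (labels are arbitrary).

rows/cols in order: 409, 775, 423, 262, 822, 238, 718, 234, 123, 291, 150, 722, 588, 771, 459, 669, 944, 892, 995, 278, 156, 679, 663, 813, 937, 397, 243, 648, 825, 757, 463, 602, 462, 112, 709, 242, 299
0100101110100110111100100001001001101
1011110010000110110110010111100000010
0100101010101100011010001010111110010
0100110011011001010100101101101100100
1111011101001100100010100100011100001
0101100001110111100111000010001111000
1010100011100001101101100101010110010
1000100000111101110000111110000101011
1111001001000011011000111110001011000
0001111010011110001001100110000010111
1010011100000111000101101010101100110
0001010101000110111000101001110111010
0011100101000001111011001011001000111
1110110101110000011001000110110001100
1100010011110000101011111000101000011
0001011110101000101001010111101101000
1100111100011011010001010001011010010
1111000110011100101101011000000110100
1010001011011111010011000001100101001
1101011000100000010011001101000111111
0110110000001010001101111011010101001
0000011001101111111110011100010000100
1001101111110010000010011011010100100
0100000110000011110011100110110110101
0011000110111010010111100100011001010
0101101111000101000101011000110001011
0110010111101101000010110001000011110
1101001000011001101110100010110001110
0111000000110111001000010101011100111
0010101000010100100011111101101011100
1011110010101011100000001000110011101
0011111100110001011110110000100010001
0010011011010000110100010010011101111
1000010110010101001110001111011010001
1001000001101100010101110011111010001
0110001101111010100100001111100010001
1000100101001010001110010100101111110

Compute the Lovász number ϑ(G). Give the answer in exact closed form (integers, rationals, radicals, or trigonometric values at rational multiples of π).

N(937) = {423, 262, 234, 123, 150, 722, 588, 459, 892, 278, 156, 679, 663, 397, 757, 463, 112, 242}, |N(937)| = 18.
deg(679) = 18; N(679) = {238, 718, 291, 150, 588, 771, 459, 669, 944, 892, 995, 278, 156, 813, 937, 397, 757, 709}.
N(813) = {775, 234, 123, 459, 669, 944, 892, 156, 679, 663, 397, 243, 825, 757, 602, 462, 709, 299}, |N(813)| = 18.
N(718) = {409, 423, 822, 123, 291, 150, 669, 944, 995, 278, 679, 663, 397, 648, 757, 602, 462, 242}, |N(718)| = 18.
18-regular, N=37; SR(37,18,8,9) — a Paley graph.
spec(A) ≈ [18.0, 2.541, -3.541] (distinct, 3 d.p.).
−37·(-sqrt(37)/2 - 1/2) / ((18)−(-sqrt(37)/2 - 1/2)) = sqrt(37) = ϑ(G).
= 6.08276253… (decimal).

sqrt(37)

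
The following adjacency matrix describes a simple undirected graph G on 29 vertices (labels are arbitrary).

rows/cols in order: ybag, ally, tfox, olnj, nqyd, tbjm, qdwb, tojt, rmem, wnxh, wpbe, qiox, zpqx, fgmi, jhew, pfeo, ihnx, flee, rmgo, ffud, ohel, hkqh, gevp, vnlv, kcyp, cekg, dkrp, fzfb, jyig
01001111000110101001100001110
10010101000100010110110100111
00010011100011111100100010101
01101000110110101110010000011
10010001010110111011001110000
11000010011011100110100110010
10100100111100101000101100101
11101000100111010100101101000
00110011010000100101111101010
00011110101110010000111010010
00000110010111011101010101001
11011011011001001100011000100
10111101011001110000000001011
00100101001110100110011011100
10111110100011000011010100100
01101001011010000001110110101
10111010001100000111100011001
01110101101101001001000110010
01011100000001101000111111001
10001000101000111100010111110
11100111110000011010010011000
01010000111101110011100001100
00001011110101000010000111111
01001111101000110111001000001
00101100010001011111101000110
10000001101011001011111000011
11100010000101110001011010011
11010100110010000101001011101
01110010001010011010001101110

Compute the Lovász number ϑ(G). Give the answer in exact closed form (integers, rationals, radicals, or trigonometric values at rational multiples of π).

Vertex zpqx has 14 neighbors: ybag, tfox, olnj, nqyd, tbjm, tojt, wnxh, wpbe, fgmi, jhew, pfeo, cekg, fzfb, jyig.
N(wnxh) = {olnj, nqyd, tbjm, qdwb, rmem, wpbe, qiox, zpqx, pfeo, ohel, hkqh, gevp, kcyp, fzfb}, |N(wnxh)| = 14.
N(qiox) = {ybag, ally, olnj, nqyd, qdwb, tojt, wnxh, wpbe, fgmi, ihnx, flee, hkqh, gevp, dkrp}, |N(qiox)| = 14.
Vertex jhew has 14 neighbors: ybag, tfox, olnj, nqyd, tbjm, qdwb, rmem, zpqx, fgmi, rmgo, ffud, hkqh, vnlv, dkrp.
29-vertex 14-regular graph: Paley(29): SR with (k,λ,μ)=(14,6,7).
spec(A) ≈ [14.0, 2.193, -3.193] (distinct, 3 d.p.).
ϑ = −N·λ_min/(λ_max−λ_min) = −29·(-sqrt(29)/2 - 1/2)/(14−(-sqrt(29)/2 - 1/2)) = sqrt(29).
ϑ(G) ≈ 5.385165.

sqrt(29)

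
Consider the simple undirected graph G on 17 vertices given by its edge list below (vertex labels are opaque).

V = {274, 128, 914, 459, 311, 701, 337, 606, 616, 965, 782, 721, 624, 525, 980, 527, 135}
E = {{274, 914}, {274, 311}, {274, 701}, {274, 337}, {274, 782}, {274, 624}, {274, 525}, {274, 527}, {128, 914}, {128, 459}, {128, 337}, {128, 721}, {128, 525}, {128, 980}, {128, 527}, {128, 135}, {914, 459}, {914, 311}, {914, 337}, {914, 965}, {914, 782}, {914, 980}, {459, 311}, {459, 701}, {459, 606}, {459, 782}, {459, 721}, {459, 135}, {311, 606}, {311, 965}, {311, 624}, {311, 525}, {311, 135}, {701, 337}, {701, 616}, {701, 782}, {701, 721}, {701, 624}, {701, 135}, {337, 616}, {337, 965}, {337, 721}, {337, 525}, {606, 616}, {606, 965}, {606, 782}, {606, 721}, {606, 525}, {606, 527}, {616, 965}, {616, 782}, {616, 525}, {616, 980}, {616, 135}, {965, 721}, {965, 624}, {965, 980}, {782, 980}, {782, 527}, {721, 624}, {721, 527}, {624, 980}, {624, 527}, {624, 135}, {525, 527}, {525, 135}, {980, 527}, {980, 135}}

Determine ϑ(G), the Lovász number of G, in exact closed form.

Vertex 721 has 8 neighbors: 128, 459, 701, 337, 606, 965, 624, 527.
Vertex 606 has 8 neighbors: 459, 311, 616, 965, 782, 721, 525, 527.
N(128) = {914, 459, 337, 721, 525, 980, 527, 135}, |N(128)| = 8.
N(459) = {128, 914, 311, 701, 606, 782, 721, 135}, |N(459)| = 8.
Every vertex has degree 8 (N=17); Paley(17): SR with (k,λ,μ)=(8,3,4).
A has 3 distinct eigenvalues ≈ [8.0, 1.5616, -2.5616].
With N=17: ϑ(G) = 17·(-(-sqrt(17)/2 - 1/2))/(8−(-sqrt(17)/2 - 1/2)) = sqrt(17).
≈ 4.1231 (to 4 d.p.).

sqrt(17)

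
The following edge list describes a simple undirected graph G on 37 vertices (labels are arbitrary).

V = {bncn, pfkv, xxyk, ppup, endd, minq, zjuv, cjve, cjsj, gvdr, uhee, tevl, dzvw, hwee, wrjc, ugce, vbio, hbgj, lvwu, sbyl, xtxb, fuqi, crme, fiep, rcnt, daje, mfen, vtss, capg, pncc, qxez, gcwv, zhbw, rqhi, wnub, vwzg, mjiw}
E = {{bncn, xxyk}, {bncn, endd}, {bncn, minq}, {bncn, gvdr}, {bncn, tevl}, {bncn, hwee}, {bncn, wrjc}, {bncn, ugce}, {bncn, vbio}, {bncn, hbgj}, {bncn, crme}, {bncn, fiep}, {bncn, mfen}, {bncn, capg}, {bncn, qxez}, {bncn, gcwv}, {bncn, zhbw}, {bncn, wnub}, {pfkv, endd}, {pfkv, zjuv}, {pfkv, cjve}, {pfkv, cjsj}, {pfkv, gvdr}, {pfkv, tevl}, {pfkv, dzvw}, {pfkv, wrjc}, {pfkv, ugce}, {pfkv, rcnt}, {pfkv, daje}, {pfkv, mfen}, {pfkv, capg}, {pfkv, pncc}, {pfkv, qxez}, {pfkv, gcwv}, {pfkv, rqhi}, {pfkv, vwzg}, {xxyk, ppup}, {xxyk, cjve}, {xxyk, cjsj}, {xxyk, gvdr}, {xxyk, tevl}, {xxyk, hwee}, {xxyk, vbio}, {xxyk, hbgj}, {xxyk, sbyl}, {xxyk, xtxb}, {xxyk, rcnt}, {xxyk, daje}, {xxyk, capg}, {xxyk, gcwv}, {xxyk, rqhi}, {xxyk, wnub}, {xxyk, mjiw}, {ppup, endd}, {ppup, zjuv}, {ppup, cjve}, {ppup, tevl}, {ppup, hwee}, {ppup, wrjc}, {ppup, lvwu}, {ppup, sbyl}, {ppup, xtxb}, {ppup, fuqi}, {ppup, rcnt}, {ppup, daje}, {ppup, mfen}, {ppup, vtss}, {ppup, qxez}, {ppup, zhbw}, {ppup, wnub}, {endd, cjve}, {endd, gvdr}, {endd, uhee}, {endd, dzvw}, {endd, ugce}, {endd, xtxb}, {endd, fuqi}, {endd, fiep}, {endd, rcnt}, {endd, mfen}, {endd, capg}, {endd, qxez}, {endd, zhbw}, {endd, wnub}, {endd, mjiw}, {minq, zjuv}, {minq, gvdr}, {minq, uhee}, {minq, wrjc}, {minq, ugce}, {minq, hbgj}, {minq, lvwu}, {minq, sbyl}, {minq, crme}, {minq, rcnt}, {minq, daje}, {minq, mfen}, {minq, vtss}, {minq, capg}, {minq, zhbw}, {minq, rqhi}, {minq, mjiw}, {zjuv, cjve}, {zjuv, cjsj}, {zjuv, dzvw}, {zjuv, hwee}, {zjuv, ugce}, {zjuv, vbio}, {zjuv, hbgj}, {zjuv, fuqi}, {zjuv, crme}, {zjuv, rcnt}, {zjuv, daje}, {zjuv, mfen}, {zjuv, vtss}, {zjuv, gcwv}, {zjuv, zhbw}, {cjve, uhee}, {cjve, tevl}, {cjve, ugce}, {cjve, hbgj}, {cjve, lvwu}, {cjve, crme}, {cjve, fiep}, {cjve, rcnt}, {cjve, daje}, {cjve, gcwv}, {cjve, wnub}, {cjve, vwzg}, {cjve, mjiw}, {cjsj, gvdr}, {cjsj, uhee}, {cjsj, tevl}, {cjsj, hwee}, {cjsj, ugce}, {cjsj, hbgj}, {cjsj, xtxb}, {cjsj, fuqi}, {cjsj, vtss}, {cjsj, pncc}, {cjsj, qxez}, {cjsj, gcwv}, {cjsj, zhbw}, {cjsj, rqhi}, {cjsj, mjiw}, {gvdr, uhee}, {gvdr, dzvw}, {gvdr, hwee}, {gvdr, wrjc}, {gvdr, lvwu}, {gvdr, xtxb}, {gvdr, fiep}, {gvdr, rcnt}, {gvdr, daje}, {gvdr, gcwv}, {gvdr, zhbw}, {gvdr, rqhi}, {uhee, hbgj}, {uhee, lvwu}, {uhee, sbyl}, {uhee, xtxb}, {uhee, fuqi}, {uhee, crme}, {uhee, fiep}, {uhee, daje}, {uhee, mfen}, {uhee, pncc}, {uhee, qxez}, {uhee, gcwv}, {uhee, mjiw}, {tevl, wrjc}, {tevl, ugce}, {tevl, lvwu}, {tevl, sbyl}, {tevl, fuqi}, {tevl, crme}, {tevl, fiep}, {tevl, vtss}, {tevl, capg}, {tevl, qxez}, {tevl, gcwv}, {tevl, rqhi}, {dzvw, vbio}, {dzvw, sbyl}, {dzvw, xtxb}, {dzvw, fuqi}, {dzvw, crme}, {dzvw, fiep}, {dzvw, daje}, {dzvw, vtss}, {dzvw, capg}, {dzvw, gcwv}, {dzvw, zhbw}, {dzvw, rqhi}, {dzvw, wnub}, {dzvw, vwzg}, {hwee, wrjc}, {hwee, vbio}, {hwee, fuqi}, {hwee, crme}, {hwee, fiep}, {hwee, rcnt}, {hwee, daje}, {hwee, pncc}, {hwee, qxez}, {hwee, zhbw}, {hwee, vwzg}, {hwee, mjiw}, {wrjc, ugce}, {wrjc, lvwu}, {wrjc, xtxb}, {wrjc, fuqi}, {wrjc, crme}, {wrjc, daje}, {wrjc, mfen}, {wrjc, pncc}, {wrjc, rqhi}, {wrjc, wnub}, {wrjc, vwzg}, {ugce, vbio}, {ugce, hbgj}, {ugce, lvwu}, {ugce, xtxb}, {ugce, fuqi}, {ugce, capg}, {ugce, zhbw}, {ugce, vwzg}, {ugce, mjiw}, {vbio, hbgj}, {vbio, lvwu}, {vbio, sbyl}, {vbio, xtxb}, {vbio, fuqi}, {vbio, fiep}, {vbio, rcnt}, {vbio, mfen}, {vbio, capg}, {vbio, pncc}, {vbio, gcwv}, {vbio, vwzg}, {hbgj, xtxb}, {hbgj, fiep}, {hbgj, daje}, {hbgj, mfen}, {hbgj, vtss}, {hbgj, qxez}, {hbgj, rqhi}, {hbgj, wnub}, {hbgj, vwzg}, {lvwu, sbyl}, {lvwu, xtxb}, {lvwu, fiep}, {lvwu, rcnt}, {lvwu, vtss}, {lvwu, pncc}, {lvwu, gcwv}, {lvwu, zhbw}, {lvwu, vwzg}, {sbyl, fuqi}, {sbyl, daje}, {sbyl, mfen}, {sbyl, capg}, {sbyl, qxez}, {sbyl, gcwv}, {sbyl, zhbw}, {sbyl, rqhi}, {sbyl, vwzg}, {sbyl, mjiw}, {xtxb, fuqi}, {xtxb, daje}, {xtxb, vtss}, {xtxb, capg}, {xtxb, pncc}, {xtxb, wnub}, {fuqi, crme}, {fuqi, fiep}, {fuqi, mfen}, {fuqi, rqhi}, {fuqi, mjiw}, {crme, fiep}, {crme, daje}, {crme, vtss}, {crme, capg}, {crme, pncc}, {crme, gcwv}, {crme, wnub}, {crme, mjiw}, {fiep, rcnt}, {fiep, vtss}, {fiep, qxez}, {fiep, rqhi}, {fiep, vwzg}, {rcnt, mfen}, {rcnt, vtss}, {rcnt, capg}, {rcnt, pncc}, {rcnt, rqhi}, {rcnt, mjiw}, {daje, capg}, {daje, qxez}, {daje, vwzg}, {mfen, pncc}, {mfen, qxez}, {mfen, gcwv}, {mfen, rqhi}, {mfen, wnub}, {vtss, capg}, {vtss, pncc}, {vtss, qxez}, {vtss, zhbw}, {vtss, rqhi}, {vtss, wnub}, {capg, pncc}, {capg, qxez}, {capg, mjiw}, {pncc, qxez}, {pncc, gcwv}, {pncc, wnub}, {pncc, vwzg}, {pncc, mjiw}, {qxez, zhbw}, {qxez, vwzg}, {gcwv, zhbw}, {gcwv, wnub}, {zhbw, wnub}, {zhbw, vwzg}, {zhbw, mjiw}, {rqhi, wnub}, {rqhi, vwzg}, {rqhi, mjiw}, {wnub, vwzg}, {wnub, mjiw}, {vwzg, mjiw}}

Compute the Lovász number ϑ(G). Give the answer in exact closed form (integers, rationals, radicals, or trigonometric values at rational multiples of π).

N(rcnt) = {pfkv, xxyk, ppup, endd, minq, zjuv, cjve, gvdr, hwee, vbio, lvwu, fiep, mfen, vtss, capg, pncc, rqhi, mjiw}, |N(rcnt)| = 18.
N(fiep) = {bncn, endd, cjve, gvdr, uhee, tevl, dzvw, hwee, vbio, hbgj, lvwu, fuqi, crme, rcnt, vtss, qxez, rqhi, vwzg}, |N(fiep)| = 18.
N(ugce) = {bncn, pfkv, endd, minq, zjuv, cjve, cjsj, tevl, wrjc, vbio, hbgj, lvwu, xtxb, fuqi, capg, zhbw, vwzg, mjiw}, |N(ugce)| = 18.
Vertex fuqi has 18 neighbors: ppup, endd, zjuv, cjsj, uhee, tevl, dzvw, hwee, wrjc, ugce, vbio, sbyl, xtxb, crme, fiep, mfen, rqhi, mjiw.
deg(v) = 18 for all v (|V|=37); SR(37,18,8,9) — a Paley graph.
The 3 distinct eigenvalues: [18.0, 2.541381, -3.541381].
With N=37: ϑ(G) = 37·(-(-sqrt(37)/2 - 1/2))/(18−(-sqrt(37)/2 - 1/2)) = sqrt(37).
≈ 6.0827625 (to 7 d.p.).

sqrt(37)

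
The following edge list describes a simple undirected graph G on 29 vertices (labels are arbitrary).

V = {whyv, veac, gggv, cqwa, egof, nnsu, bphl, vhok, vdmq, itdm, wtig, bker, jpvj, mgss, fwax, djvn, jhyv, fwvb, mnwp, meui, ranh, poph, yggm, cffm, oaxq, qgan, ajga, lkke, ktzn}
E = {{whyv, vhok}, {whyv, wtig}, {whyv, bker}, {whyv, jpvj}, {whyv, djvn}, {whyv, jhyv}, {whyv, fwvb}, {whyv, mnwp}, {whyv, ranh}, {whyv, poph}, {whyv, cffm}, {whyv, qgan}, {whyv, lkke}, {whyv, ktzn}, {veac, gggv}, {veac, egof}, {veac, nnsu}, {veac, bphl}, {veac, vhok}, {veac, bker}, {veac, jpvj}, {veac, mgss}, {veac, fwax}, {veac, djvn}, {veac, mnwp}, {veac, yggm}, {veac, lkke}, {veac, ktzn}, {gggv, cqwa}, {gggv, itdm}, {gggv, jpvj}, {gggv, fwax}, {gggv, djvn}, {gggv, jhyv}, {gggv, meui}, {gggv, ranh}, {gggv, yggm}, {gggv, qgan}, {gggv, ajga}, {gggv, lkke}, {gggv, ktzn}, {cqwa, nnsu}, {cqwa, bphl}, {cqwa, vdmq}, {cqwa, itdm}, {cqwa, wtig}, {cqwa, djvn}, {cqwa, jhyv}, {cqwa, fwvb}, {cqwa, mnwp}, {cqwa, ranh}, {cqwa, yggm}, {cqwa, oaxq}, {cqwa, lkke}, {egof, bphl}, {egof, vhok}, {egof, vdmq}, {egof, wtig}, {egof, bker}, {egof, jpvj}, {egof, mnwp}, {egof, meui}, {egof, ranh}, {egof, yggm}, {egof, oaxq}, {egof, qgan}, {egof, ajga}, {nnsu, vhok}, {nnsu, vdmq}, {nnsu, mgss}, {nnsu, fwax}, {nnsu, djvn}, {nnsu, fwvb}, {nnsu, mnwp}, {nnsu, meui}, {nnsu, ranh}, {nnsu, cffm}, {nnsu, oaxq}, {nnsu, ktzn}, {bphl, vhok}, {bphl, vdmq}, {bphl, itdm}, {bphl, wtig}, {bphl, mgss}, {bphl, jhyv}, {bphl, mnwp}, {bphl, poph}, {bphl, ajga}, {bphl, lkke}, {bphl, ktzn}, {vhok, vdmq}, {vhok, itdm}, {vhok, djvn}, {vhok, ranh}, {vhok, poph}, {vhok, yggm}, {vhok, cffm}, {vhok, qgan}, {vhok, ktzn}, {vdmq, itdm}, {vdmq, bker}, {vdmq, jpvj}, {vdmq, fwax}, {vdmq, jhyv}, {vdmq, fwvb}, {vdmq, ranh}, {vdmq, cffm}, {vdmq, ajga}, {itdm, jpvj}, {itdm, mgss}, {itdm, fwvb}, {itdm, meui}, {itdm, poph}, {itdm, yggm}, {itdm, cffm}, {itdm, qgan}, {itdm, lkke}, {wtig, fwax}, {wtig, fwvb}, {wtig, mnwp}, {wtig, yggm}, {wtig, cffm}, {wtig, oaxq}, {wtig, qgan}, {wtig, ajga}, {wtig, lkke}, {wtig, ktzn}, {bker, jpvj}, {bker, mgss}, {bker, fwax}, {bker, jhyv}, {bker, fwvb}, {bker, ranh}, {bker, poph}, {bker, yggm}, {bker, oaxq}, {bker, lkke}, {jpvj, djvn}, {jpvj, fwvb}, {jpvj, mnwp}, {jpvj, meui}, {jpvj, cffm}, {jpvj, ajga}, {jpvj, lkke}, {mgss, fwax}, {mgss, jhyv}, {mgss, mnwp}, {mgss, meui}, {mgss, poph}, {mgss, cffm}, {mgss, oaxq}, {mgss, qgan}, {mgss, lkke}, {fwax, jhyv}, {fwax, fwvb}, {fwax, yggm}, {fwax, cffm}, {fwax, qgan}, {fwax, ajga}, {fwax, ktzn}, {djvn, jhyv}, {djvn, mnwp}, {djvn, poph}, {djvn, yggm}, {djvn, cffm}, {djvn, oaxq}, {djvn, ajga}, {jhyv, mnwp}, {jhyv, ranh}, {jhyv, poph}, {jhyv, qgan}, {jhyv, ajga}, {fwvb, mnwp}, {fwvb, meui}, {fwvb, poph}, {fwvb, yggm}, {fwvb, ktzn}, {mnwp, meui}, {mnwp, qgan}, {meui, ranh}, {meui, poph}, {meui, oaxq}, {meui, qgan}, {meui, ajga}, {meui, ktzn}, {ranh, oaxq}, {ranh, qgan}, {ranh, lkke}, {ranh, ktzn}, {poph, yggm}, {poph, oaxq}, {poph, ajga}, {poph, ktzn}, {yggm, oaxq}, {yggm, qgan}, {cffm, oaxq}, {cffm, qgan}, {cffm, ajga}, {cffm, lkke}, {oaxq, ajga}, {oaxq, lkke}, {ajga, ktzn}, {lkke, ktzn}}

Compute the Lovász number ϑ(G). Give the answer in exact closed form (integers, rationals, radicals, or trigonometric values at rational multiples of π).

sqrt(29)

N(mgss) = {veac, nnsu, bphl, itdm, bker, fwax, jhyv, mnwp, meui, poph, cffm, oaxq, qgan, lkke}, |N(mgss)| = 14.
N(bphl) = {veac, cqwa, egof, vhok, vdmq, itdm, wtig, mgss, jhyv, mnwp, poph, ajga, lkke, ktzn}, |N(bphl)| = 14.
N(meui) = {gggv, egof, nnsu, itdm, jpvj, mgss, fwvb, mnwp, ranh, poph, oaxq, qgan, ajga, ktzn}, |N(meui)| = 14.
deg(fwax) = 14; N(fwax) = {veac, gggv, nnsu, vdmq, wtig, bker, mgss, jhyv, fwvb, yggm, cffm, qgan, ajga, ktzn}.
G on 29 vertices is 14-regular; SR(29,14,6,7) — a Paley graph.
A has 3 distinct eigenvalues ≈ [14.0, 2.19258, -3.19258].
Lovász (edge-transitive): ϑ = −29·(-sqrt(29)/2 - 1/2)/((14)−(-sqrt(29)/2 - 1/2)) = sqrt(29).
= 5.38516481… (decimal).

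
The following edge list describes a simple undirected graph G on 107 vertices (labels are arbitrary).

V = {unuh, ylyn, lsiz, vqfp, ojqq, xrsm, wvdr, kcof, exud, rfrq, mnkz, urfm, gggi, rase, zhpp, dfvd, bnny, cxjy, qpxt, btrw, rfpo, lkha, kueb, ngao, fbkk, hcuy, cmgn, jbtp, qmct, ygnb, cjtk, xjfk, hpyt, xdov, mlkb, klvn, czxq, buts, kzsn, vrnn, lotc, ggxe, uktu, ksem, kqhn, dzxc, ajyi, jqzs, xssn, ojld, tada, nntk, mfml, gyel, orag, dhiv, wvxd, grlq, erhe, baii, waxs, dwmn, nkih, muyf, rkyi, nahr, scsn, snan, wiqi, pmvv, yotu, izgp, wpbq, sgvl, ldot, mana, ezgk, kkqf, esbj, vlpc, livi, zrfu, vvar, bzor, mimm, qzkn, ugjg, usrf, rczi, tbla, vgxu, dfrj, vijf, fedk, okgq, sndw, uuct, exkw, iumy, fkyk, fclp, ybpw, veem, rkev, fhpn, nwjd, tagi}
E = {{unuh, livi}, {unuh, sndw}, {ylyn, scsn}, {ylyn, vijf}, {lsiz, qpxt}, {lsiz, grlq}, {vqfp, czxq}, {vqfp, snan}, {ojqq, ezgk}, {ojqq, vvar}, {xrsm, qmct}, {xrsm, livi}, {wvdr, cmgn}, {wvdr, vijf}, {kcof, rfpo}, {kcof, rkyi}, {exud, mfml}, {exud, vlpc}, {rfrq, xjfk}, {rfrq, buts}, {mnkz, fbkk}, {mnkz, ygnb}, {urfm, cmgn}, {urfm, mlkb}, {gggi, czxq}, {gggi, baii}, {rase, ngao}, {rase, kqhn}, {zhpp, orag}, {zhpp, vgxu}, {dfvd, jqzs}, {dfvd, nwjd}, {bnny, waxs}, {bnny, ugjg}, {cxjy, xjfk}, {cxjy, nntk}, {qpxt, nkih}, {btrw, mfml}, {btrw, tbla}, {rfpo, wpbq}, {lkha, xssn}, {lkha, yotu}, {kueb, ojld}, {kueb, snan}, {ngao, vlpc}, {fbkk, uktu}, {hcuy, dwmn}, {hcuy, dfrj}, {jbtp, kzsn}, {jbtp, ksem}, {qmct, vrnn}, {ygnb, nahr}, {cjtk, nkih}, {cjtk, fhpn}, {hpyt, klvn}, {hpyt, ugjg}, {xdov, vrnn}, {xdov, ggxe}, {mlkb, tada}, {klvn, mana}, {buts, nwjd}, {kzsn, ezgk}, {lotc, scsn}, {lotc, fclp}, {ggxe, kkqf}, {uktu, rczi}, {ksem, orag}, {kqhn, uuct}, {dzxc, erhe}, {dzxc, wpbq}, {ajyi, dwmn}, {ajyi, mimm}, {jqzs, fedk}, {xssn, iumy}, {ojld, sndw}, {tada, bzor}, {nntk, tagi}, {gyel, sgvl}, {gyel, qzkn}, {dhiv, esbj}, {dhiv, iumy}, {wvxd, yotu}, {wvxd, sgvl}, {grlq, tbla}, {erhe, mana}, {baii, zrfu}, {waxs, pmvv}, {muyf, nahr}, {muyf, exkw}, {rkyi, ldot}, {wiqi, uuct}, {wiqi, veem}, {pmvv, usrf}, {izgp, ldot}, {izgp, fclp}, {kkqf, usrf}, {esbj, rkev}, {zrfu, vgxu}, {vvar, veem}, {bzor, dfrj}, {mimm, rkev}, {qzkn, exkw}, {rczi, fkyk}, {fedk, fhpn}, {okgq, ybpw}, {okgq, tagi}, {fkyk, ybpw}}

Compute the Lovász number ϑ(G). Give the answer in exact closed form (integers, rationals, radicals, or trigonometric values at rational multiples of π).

deg(bnny) = 2; N(bnny) = {waxs, ugjg}.
deg(dwmn) = 2; N(dwmn) = {hcuy, ajyi}.
Vertex rfpo has 2 neighbors: kcof, wpbq.
N(ojqq) = {ezgk, vvar}, |N(ojqq)| = 2.
107-vertex 2-regular graph: this is C_{107}, the 107-cycle.
Distinct eigenvalues (to 5 d.p.): [2.0, 1.99655, 1.98622, 1.96905, 1.94508, 1.91441, 1.87714, 1.8334, 1.78334, 1.72714, 1.66498, 1.59707, 1.52367, 1.44501, 1.36137, 1.27304, 1.18032, 1.08353, 0.983, 0.87909, 0.77214, 0.66254, 0.55065, 0.43686, 0.32157, 0.20516, 0.08805, -0.02936, -0.14667, -0.26348, -0.37938, -0.49397, -0.60685, -0.71765, -0.82597, -0.93145, -1.03371, -1.13241, -1.22721, -1.31777, -1.40379, -1.48498, -1.56104, -1.63173, -1.69679, -1.756, -1.80915, -1.85607, -1.8966, -1.93058, -1.95791, -1.97849, -1.99225, -1.99914].
With N=107: ϑ(G) = 107·(-(-1)*2*cos(pi/107))/(2−(-2*cos(pi/107))) = 107*cos(pi/107)/(cos(pi/107) + 1).
≈ 53.4885 (to 4 d.p.).
Sandwich: α(G)=53 ≤ ϑ(G)=107*cos(pi/107)/(cos(pi/107) + 1) ≤ χ(Ḡ)=54 (both strict).

107*cos(pi/107)/(cos(pi/107) + 1)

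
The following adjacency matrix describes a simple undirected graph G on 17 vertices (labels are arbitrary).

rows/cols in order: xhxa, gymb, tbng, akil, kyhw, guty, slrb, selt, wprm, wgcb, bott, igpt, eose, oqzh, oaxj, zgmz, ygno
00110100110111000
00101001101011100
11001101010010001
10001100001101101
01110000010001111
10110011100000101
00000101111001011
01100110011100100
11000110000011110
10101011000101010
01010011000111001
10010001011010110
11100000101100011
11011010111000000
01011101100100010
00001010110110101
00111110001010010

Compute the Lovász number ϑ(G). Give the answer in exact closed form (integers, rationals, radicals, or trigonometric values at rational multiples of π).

deg(oaxj) = 8; N(oaxj) = {gymb, akil, kyhw, guty, selt, wprm, igpt, zgmz}.
N(gymb) = {tbng, kyhw, selt, wprm, bott, eose, oqzh, oaxj}, |N(gymb)| = 8.
Vertex slrb has 8 neighbors: guty, selt, wprm, wgcb, bott, oqzh, zgmz, ygno.
N(wprm) = {xhxa, gymb, guty, slrb, eose, oqzh, oaxj, zgmz}, |N(wprm)| = 8.
8-regular, N=17; SR(17,8,3,4) — a Paley graph.
A has 3 distinct eigenvalues ≈ [8.0, 1.5616, -2.5616].
−17·(-sqrt(17)/2 - 1/2) / ((8)−(-sqrt(17)/2 - 1/2)) = sqrt(17) = ϑ(G).
ϑ(G) ≈ 4.12311.

sqrt(17)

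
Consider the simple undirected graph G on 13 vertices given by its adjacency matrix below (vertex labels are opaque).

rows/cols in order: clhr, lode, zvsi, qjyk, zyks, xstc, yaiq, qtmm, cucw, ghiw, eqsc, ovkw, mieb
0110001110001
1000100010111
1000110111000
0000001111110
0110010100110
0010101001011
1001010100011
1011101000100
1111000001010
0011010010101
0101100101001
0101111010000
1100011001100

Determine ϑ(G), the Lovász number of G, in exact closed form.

sqrt(13)

deg(eqsc) = 6; N(eqsc) = {lode, qjyk, zyks, qtmm, ghiw, mieb}.
N(mieb) = {clhr, lode, xstc, yaiq, ghiw, eqsc}, |N(mieb)| = 6.
deg(zvsi) = 6; N(zvsi) = {clhr, zyks, xstc, qtmm, cucw, ghiw}.
deg(zyks) = 6; N(zyks) = {lode, zvsi, xstc, qtmm, eqsc, ovkw}.
Every vertex has degree 6 (N=13); Paley(13): SR with (k,λ,μ)=(6,2,3).
A has 3 distinct eigenvalues ≈ [6.0, 1.302776, -2.302776].
With N=13: ϑ(G) = 13·(-(-sqrt(13)/2 - 1/2))/(6−(-sqrt(13)/2 - 1/2)) = sqrt(13).
Numerically 3.6056.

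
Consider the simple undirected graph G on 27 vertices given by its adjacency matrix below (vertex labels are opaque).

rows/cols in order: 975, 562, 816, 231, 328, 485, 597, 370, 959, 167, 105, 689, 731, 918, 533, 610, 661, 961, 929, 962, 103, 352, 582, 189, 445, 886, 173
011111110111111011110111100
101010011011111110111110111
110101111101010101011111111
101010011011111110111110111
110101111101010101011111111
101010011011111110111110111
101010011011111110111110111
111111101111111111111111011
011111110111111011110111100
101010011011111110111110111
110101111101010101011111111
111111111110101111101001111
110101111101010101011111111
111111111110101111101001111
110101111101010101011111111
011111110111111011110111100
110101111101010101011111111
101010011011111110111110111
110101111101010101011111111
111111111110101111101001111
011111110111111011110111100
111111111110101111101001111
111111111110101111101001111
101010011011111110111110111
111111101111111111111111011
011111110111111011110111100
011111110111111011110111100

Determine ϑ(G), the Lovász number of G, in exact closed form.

7

Vertex 886 has 21 neighbors: 562, 816, 231, 328, 485, 597, 370, 167, 105, 689, 731, 918, 533, 661, 961, 929, 962, 352, 582, 189, 445.
deg(975) = 21; N(975) = {562, 816, 231, 328, 485, 597, 370, 167, 105, 689, 731, 918, 533, 661, 961, 929, 962, 352, 582, 189, 445}.
Vertex 103 has 21 neighbors: 562, 816, 231, 328, 485, 597, 370, 167, 105, 689, 731, 918, 533, 661, 961, 929, 962, 352, 582, 189, 445.
deg(597) = 20; N(597) = {975, 816, 328, 370, 959, 105, 689, 731, 918, 533, 610, 661, 929, 962, 103, 352, 582, 445, 886, 173}.
K_{7,7,6,5,2} (perfect); ϑ(G) = α(G) = max{7,7,6,5,2} = 7.
ϑ(G) ≈ 7.00000000.
Lovász sandwich 7 ≤ 7 ≤ 7: collapsed.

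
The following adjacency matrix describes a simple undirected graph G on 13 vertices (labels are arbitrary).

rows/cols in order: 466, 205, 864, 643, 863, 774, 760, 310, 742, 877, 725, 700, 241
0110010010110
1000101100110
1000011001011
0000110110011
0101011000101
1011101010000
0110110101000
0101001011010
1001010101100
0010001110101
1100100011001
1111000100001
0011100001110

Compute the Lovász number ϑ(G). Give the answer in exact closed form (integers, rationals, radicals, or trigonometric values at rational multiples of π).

sqrt(13)

deg(760) = 6; N(760) = {205, 864, 863, 774, 310, 877}.
deg(643) = 6; N(643) = {863, 774, 310, 742, 700, 241}.
deg(205) = 6; N(205) = {466, 863, 760, 310, 725, 700}.
deg(742) = 6; N(742) = {466, 643, 774, 310, 877, 725}.
13-vertex 6-regular graph: SR(13,6,2,3) — a Paley graph.
Distinct eigenvalues (to 6 d.p.): [6.0, 1.302776, -2.302776].
−13·(-sqrt(13)/2 - 1/2) / ((6)−(-sqrt(13)/2 - 1/2)) = sqrt(13) = ϑ(G).
ϑ(G) ≈ 3.6055513.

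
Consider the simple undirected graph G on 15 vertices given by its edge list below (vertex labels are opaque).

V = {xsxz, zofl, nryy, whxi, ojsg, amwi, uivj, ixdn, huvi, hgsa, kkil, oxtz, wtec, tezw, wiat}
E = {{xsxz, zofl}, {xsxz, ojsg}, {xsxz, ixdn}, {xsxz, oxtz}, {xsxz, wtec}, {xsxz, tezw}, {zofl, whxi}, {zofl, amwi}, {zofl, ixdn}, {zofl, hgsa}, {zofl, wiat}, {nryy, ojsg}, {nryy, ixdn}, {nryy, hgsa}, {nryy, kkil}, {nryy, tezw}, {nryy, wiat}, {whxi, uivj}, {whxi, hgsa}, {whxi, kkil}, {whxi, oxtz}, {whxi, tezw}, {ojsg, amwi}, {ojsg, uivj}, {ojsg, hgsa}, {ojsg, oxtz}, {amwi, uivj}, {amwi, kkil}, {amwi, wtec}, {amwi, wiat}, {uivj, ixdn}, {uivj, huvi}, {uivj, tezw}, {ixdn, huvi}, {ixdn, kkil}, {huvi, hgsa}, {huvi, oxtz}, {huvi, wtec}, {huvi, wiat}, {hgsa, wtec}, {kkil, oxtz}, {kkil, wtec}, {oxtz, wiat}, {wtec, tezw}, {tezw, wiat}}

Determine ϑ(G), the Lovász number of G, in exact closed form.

deg(nryy) = 6; N(nryy) = {ojsg, ixdn, hgsa, kkil, tezw, wiat}.
deg(wiat) = 6; N(wiat) = {zofl, nryy, amwi, huvi, oxtz, tezw}.
N(hgsa) = {zofl, nryy, whxi, ojsg, huvi, wtec}, |N(hgsa)| = 6.
deg(huvi) = 6; N(huvi) = {uivj, ixdn, hgsa, oxtz, wtec, wiat}.
deg(v) = 6 for all v (|V|=15); Kneser-type, 2-subsets of [6].
A has 3 distinct eigenvalues ≈ [6.0, 1.0, -3.0].
With N=15: ϑ(G) = 15·(-1*(-3))/(6−(-3)) = 5.
= 5.0000… (decimal).

5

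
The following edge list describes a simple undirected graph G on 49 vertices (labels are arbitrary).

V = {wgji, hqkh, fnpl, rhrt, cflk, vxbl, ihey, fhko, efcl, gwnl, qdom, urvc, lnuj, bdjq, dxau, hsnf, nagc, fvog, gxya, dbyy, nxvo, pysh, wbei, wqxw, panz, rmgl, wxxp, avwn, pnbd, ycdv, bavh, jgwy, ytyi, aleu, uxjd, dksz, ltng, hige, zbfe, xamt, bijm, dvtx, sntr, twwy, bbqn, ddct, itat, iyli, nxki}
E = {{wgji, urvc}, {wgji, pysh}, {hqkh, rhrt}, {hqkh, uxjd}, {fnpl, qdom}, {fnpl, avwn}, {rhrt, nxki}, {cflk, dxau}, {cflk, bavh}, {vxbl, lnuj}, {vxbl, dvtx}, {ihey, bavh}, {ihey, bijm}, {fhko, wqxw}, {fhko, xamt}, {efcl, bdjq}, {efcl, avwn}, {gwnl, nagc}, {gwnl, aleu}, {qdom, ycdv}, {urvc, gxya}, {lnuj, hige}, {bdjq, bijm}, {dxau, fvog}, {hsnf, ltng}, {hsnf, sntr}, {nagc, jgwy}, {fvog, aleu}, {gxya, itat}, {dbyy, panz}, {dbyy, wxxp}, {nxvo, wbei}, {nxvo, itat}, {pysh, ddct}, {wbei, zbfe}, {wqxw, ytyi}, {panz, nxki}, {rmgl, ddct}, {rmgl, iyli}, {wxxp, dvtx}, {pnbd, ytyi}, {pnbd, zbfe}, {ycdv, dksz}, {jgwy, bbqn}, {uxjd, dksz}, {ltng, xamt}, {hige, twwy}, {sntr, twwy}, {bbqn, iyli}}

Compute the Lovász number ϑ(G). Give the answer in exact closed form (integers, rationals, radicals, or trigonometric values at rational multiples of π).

deg(bdjq) = 2; N(bdjq) = {efcl, bijm}.
deg(sntr) = 2; N(sntr) = {hsnf, twwy}.
N(dxau) = {cflk, fvog}, |N(dxau)| = 2.
Vertex uxjd has 2 neighbors: hqkh, dksz.
deg(v) = 2 for all v (|V|=49); this is C_{49}, the 49-cycle.
Distinct eigenvalues (to 3 d.p.): [2.0, 1.984, 1.935, 1.854, 1.743, 1.603, 1.437, 1.247, 1.037, 0.81, 0.569, 0.319, 0.064, -0.192, -0.445, -0.691, -0.925, -1.144, -1.345, -1.523, -1.676, -1.802, -1.898, -1.963, -1.996].
λ_max=2, λ_min=-2*cos(pi/49); ϑ = −49·λ_min/(λ_max−λ_min) = 49*cos(pi/49)/(cos(pi/49) + 1).
ϑ(G) ≈ 24.474805.
24 ≤ 49*cos(pi/49)/(cos(pi/49) + 1) ≤ 25: both strict.

49*cos(pi/49)/(cos(pi/49) + 1)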